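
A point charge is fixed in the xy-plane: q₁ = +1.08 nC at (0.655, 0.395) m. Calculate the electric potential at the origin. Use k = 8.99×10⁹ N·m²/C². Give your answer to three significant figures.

12.7 V

The total potential is the scalar sum of each charge's contribution, V = Σ kqᵢ/rᵢ.
Distances from the field point to each charge: r₁ = 0.765 m.
V = k[(1.08×10⁻⁹)/(0.765)] = 12.7 V.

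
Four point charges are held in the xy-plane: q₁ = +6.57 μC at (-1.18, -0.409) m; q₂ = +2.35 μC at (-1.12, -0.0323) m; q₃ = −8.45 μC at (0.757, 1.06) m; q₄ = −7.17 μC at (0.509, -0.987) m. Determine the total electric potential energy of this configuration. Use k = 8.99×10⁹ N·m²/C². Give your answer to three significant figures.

The assembly work is the sum of pairwise potential energies, U = Σ_{i<j} kqᵢqⱼ/rᵢⱼ.
Pair separations: r₁₂ = 0.381 m, r₁₃ = 2.43 m, r₁₄ = 1.79 m, r₂₃ = 2.17 m, r₂₄ = 1.89 m, r₃₄ = 2.06 m.
Summing all 6 pair terms gives U = 0.0231 J.

0.0231 J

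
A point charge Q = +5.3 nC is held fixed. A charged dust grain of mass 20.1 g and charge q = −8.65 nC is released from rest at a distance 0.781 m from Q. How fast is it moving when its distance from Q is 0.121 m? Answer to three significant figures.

Only the electrostatic force acts, so mechanical energy is conserved: ½mv² = U₁ − U₂ = kQq(1/r₁ − 1/r₂).
U₁ − U₂ = (8.99×10⁹ N·m²/C²)(5.30×10⁻⁹ C)(-8.65×10⁻⁹ C)(1/0.781 − 1/0.121) = 2.88×10⁻⁶ J.
v = √(2·2.88×10⁻⁶/0.0201) = 0.0169 m/s.

0.0169 m/s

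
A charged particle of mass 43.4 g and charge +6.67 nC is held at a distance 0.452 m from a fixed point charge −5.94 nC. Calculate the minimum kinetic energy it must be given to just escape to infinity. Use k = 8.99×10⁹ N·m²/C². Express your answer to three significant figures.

7.88×10⁻⁷ J

To just escape, total mechanical energy must reach zero at infinity: ½mv²_min + U = 0, so ½mv²_min = −U = |kQq|/r.
|U| = |kQq|/r = (8.99×10⁹ N·m²/C²)(5.94×10⁻⁹)(6.67×10⁻⁹)/(0.452) = 7.88×10⁻⁷ J.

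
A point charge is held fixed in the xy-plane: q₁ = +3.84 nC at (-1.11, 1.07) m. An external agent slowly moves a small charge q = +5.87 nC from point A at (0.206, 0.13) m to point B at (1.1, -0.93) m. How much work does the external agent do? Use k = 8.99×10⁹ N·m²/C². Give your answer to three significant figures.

-5.73×10⁻⁸ J

For quasistatic motion the external work equals the change in potential energy: W_ext = qΔV = q(V_B − V_A).
At A: distance to the source charge is 1.62 m; V_A = kq₁/r = 21.3 V.
At B: distance to the source charge is 2.98 m; V_B = kq₁/r = 11.6 V.
ΔV = V_B − V_A = -9.76 V.
W_ext = qΔV = (5.87×10⁻⁹ C)(-9.76 V) = -5.73×10⁻⁸ J.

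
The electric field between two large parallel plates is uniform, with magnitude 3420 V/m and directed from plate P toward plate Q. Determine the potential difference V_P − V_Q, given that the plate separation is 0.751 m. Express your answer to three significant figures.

2570 V

In a uniform field, potential decreases in the direction of E: ΔV = −E·d for a displacement d parallel to E.
Going from Q to P is a displacement of 0.751 m opposite to the field, so V_P − V_Q = +Ed = 2570 V.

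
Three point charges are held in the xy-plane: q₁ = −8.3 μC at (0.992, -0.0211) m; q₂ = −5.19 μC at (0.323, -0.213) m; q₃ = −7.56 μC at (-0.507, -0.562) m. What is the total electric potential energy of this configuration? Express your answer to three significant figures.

1.30 J

The assembly work is the sum of pairwise potential energies, U = Σ_{i<j} kqᵢqⱼ/rᵢⱼ.
Pair separations: r₁₂ = 0.696 m, r₁₃ = 1.59 m, r₂₃ = 0.900 m.
U = (0.556) + (0.354) + (0.392) = 1.30 J.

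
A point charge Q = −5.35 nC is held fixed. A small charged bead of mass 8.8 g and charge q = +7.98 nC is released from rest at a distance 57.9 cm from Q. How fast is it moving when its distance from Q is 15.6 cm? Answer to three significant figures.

Only the electrostatic force acts, so mechanical energy is conserved: ½mv² = U₁ − U₂ = kQq(1/r₁ − 1/r₂).
U₁ − U₂ = (8.99×10⁹ N·m²/C²)(-5.35×10⁻⁹ C)(7.98×10⁻⁹ C)(1/0.579 − 1/0.156) = 1.80×10⁻⁶ J.
v = √(2·1.80×10⁻⁶/8.80×10⁻³) = 0.0202 m/s.

0.0202 m/s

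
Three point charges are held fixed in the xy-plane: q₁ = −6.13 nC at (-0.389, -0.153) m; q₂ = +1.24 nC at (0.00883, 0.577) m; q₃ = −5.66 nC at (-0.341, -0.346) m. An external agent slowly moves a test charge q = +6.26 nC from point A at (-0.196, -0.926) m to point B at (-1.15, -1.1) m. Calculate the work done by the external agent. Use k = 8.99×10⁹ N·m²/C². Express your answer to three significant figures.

For quasistatic motion the external work equals the change in potential energy: W_ext = qΔV = q(V_B − V_A).
At A: distances to the source charges are 0.797 m, 1.52 m, 0.598 m; V_A = Σ kqᵢ/rᵢ = -147 V.
At B: distances to the source charges are 1.21 m, 2.04 m, 1.11 m; V_B = Σ kqᵢ/rᵢ = -85.9 V.
ΔV = V_B − V_A = 61.0 V.
W_ext = qΔV = (6.26×10⁻⁹ C)(61.0 V) = 3.82×10⁻⁷ J.

3.82×10⁻⁷ J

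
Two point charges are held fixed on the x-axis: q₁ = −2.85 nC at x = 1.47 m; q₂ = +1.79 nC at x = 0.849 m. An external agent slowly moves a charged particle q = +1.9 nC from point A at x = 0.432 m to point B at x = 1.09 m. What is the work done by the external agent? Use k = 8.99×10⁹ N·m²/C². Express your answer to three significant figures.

For quasistatic motion the external work equals the change in potential energy: W_ext = qΔV = q(V_B − V_A).
At A: distances to the source charges are 1.04 m, 0.417 m; V_A = Σ kqᵢ/rᵢ = 13.9 V.
At B: distances to the source charges are 0.380 m, 0.241 m; V_B = Σ kqᵢ/rᵢ = -0.653 V.
ΔV = V_B − V_A = -14.6 V.
W_ext = qΔV = (1.90×10⁻⁹ C)(-14.6 V) = -2.77×10⁻⁸ J.

-2.77×10⁻⁸ J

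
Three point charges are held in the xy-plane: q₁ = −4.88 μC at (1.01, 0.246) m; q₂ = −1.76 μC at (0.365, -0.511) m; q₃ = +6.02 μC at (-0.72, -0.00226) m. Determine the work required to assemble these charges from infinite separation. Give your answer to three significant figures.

The assembly work is the sum of pairwise potential energies, U = Σ_{i<j} kqᵢqⱼ/rᵢⱼ.
Pair separations: r₁₂ = 0.995 m, r₁₃ = 1.75 m, r₂₃ = 1.20 m.
U = (0.0776) + (-0.151) + (-0.0795) = -0.153 J.

-0.153 J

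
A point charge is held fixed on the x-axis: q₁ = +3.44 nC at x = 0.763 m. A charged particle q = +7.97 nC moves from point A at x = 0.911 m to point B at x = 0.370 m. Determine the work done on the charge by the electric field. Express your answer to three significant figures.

1.04×10⁻⁶ J

The work done by the electric force is W_field = −ΔU = −q(V_B − V_A) = q(V_A − V_B).
At A: distance to the source charge is 0.148 m; V_A = kq₁/r = 209 V.
At B: distance to the source charge is 0.393 m; V_B = kq₁/r = 78.7 V.
ΔV = V_B − V_A = -130 V.
W_field = −qΔV = −(7.97×10⁻⁹ C)(-130 V) = 1.04×10⁻⁶ J.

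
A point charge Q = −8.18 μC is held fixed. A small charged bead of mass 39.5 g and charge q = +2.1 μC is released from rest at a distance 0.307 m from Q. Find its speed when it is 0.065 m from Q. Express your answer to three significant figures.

9.74 m/s

Only the electrostatic force acts, so mechanical energy is conserved: ½mv² = U₁ − U₂ = kQq(1/r₁ − 1/r₂).
U₁ − U₂ = (8.99×10⁹ N·m²/C²)(-8.18×10⁻⁶ C)(2.10×10⁻⁶ C)(1/0.307 − 1/0.0650) = 1.87 J.
v = √(2·1.87/0.0395) = 9.74 m/s.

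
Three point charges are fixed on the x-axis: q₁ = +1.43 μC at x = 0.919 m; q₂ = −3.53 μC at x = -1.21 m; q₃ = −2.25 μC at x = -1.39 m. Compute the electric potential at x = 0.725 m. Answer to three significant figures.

4.03×10⁴ V

Electric potential is a scalar, so the contributions from each charge add algebraically: V = Σ kqᵢ/rᵢ.
Distances from the field point to each charge: r₁ = 0.194 m, r₂ = 1.94 m, r₃ = 2.11 m.
V = k[(1.43×10⁻⁶)/(0.194) + (-3.53×10⁻⁶)/(1.94) + (-2.25×10⁻⁶)/(2.11)] = 4.03×10⁴ V.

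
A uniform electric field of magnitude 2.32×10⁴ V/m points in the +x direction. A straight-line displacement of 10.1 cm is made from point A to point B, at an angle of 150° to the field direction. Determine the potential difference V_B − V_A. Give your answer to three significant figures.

Only the component of displacement along E changes the potential: ΔV = −E·d·cosθ.
ΔV = −(2.32×10⁴ V/m)(0.101 m)cos150° = 2030 V.

2030 V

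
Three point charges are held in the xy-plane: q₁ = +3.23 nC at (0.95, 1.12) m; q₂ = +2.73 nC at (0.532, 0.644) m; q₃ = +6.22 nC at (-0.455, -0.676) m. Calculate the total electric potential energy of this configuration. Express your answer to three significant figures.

The assembly work is the sum of pairwise potential energies, U = Σ_{i<j} kqᵢqⱼ/rᵢⱼ.
Pair separations: r₁₂ = 0.633 m, r₁₃ = 2.28 m, r₂₃ = 1.65 m.
U = (1.25×10⁻⁷) + (7.92×10⁻⁸) + (9.26×10⁻⁸) = 2.97×10⁻⁷ J.

2.97×10⁻⁷ J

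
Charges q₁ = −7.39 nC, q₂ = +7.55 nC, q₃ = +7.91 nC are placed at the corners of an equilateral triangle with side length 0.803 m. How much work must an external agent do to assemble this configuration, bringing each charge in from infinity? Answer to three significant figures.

The work to assemble the configuration equals its total potential energy, U = Σ kqᵢqⱼ/rᵢⱼ over all pairs.
All three pair separations equal the side length, 0.803 m.
U = (-6.25×10⁻⁷) + (-6.54×10⁻⁷) + (6.69×10⁻⁷) = -6.10×10⁻⁷ J.

-6.10×10⁻⁷ J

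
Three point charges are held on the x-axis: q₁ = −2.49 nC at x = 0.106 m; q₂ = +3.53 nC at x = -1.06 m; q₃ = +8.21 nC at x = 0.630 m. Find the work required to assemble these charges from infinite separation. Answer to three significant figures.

The assembly work is the sum of pairwise potential energies, U = Σ_{i<j} kqᵢqⱼ/rᵢⱼ.
Pair separations: r₁₂ = 1.17 m, r₁₃ = 0.524 m, r₂₃ = 1.69 m.
U = (-6.78×10⁻⁸) + (-3.51×10⁻⁷) + (1.54×10⁻⁷) = -2.64×10⁻⁷ J.

-2.64×10⁻⁷ J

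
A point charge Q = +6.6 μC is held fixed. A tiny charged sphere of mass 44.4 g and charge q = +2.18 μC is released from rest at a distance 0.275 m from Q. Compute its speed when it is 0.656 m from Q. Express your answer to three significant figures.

3.51 m/s

Only the electrostatic force acts, so mechanical energy is conserved: ½mv² = U₁ − U₂ = kQq(1/r₁ − 1/r₂).
U₁ − U₂ = (8.99×10⁹ N·m²/C²)(6.60×10⁻⁶ C)(2.18×10⁻⁶ C)(1/0.275 − 1/0.656) = 0.273 J.
v = √(2·0.273/0.0444) = 3.51 m/s.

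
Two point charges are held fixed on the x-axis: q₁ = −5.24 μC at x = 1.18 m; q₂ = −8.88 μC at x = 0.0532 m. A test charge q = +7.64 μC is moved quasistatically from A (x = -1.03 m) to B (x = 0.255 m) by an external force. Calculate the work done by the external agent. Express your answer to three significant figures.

-2.69 J

For quasistatic motion the external work equals the change in potential energy: W_ext = qΔV = q(V_B − V_A).
At A: distances to the source charges are 2.21 m, 1.08 m; V_A = Σ kqᵢ/rᵢ = -9.50×10⁴ V.
At B: distances to the source charges are 0.925 m, 0.202 m; V_B = Σ kqᵢ/rᵢ = -4.47×10⁵ V.
ΔV = V_B − V_A = -3.52×10⁵ V.
W_ext = qΔV = (7.64×10⁻⁶ C)(-3.52×10⁵ V) = -2.69 J.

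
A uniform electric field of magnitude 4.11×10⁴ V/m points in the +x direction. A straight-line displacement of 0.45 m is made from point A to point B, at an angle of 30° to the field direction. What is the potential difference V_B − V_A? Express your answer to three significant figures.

-1.60×10⁴ V

Only the component of displacement along E changes the potential: ΔV = −E·d·cosθ.
ΔV = −(4.11×10⁴ V/m)(0.450 m)cos30° = -1.60×10⁴ V.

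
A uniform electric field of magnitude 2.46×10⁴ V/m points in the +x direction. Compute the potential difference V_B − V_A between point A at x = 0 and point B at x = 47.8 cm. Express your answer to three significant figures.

-1.18×10⁴ V

In a uniform field, potential decreases in the direction of E: V_B − V_A = −E·Δx.
V_B − V_A = −(2.46×10⁴ V/m)(0.478 m) = -1.18×10⁴ V.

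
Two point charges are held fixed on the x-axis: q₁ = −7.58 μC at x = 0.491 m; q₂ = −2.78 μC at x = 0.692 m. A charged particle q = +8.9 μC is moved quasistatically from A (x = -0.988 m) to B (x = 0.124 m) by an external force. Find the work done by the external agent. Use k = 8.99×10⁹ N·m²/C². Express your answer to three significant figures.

For quasistatic motion the external work equals the change in potential energy: W_ext = qΔV = q(V_B − V_A).
At A: distances to the source charges are 1.48 m, 1.68 m; V_A = Σ kqᵢ/rᵢ = -6.10×10⁴ V.
At B: distances to the source charges are 0.367 m, 0.568 m; V_B = Σ kqᵢ/rᵢ = -2.30×10⁵ V.
ΔV = V_B − V_A = -1.69×10⁵ V.
W_ext = qΔV = (8.90×10⁻⁶ C)(-1.69×10⁵ V) = -1.50 J.

-1.50 J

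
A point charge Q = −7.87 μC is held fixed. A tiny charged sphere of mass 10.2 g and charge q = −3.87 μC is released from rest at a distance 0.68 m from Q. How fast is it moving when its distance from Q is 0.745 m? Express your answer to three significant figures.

Only the electrostatic force acts, so mechanical energy is conserved: ½mv² = U₁ − U₂ = kQq(1/r₁ − 1/r₂).
U₁ − U₂ = (8.99×10⁹ N·m²/C²)(-7.87×10⁻⁶ C)(-3.87×10⁻⁶ C)(1/0.680 − 1/0.745) = 0.0351 J.
v = √(2·0.0351/0.0102) = 2.62 m/s.

2.62 m/s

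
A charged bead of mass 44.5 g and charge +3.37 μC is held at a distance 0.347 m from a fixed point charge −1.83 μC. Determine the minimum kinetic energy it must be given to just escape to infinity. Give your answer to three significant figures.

0.160 J

To just escape, total mechanical energy must reach zero at infinity: ½mv²_min + U = 0, so ½mv²_min = −U = |kQq|/r.
|U| = |kQq|/r = (8.99×10⁹ N·m²/C²)(1.83×10⁻⁶)(3.37×10⁻⁶)/(0.347) = 0.160 J.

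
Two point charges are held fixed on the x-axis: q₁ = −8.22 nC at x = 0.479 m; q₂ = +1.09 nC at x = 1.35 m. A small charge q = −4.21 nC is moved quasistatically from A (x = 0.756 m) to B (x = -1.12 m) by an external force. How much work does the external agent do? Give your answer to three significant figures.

For quasistatic motion the external work equals the change in potential energy: W_ext = qΔV = q(V_B − V_A).
At A: distances to the source charges are 0.277 m, 0.594 m; V_A = Σ kqᵢ/rᵢ = -250 V.
At B: distances to the source charges are 1.60 m, 2.47 m; V_B = Σ kqᵢ/rᵢ = -42.2 V.
ΔV = V_B − V_A = 208 V.
W_ext = qΔV = (-4.21×10⁻⁹ C)(208 V) = -8.76×10⁻⁷ J.

-8.76×10⁻⁷ J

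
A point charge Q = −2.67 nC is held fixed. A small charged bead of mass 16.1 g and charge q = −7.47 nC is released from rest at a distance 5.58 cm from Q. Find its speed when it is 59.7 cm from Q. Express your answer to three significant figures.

0.0190 m/s

Only the electrostatic force acts, so mechanical energy is conserved: ½mv² = U₁ − U₂ = kQq(1/r₁ − 1/r₂).
U₁ − U₂ = (8.99×10⁹ N·m²/C²)(-2.67×10⁻⁹ C)(-7.47×10⁻⁹ C)(1/0.0558 − 1/0.597) = 2.91×10⁻⁶ J.
v = √(2·2.91×10⁻⁶/0.0161) = 0.0190 m/s.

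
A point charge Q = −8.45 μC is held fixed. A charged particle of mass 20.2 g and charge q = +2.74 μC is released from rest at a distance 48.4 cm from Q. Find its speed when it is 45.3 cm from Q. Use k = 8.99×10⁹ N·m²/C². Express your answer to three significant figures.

Only the electrostatic force acts, so mechanical energy is conserved: ½mv² = U₁ − U₂ = kQq(1/r₁ − 1/r₂).
U₁ − U₂ = (8.99×10⁹ N·m²/C²)(-8.45×10⁻⁶ C)(2.74×10⁻⁶ C)(1/0.484 − 1/0.453) = 0.0294 J.
v = √(2·0.0294/0.0202) = 1.71 m/s.

1.71 m/s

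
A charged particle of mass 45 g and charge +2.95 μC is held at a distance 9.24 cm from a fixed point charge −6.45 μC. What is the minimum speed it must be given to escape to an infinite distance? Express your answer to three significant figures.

To just escape, total mechanical energy must reach zero at infinity: ½mv²_min + U = 0, so ½mv²_min = −U = |kQq|/r.
|U| = |kQq|/r = (8.99×10⁹ N·m²/C²)(6.45×10⁻⁶)(2.95×10⁻⁶)/(0.0924) = 1.85 J.
v_min = √(2|U|/m) = √(2·1.85/0.0450) = 9.07 m/s.

9.07 m/s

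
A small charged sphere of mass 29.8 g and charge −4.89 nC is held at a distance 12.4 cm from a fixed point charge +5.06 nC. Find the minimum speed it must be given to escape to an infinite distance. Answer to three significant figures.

0.0110 m/s

To just escape, total mechanical energy must reach zero at infinity: ½mv²_min + U = 0, so ½mv²_min = −U = |kQq|/r.
|U| = |kQq|/r = (8.99×10⁹ N·m²/C²)(5.06×10⁻⁹)(4.89×10⁻⁹)/(0.124) = 1.79×10⁻⁶ J.
v_min = √(2|U|/m) = √(2·1.79×10⁻⁶/0.0298) = 0.0110 m/s.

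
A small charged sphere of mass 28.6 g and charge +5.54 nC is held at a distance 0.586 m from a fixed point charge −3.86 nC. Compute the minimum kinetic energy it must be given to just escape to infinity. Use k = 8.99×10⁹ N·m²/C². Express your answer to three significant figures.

3.28×10⁻⁷ J

To just escape, total mechanical energy must reach zero at infinity: ½mv²_min + U = 0, so ½mv²_min = −U = |kQq|/r.
|U| = |kQq|/r = (8.99×10⁹ N·m²/C²)(3.86×10⁻⁹)(5.54×10⁻⁹)/(0.586) = 3.28×10⁻⁷ J.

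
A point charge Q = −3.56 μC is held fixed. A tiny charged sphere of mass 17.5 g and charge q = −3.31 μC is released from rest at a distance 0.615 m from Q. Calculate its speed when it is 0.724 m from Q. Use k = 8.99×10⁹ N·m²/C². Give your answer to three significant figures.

Only the electrostatic force acts, so mechanical energy is conserved: ½mv² = U₁ − U₂ = kQq(1/r₁ − 1/r₂).
U₁ − U₂ = (8.99×10⁹ N·m²/C²)(-3.56×10⁻⁶ C)(-3.31×10⁻⁶ C)(1/0.615 − 1/0.724) = 0.0259 J.
v = √(2·0.0259/0.0175) = 1.72 m/s.

1.72 m/s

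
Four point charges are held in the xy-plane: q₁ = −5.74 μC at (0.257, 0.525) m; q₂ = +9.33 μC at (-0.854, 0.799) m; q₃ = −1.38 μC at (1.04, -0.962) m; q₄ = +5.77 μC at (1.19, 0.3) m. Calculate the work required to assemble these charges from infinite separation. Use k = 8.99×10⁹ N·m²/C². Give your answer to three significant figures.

The assembly work is the sum of pairwise potential energies, U = Σ_{i<j} kqᵢqⱼ/rᵢⱼ.
Pair separations: r₁₂ = 1.14 m, r₁₃ = 1.68 m, r₁₄ = 0.960 m, r₂₃ = 2.59 m, r₂₄ = 2.10 m, r₃₄ = 1.27 m.
Summing all 6 pair terms gives U = -0.560 J.

-0.560 J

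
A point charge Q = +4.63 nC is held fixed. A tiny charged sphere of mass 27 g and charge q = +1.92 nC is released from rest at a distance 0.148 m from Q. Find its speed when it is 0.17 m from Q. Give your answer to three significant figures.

2.28×10⁻³ m/s

Only the electrostatic force acts, so mechanical energy is conserved: ½mv² = U₁ − U₂ = kQq(1/r₁ − 1/r₂).
U₁ − U₂ = (8.99×10⁹ N·m²/C²)(4.63×10⁻⁹ C)(1.92×10⁻⁹ C)(1/0.148 − 1/0.170) = 6.99×10⁻⁸ J.
v = √(2·6.99×10⁻⁸/0.0270) = 2.28×10⁻³ m/s.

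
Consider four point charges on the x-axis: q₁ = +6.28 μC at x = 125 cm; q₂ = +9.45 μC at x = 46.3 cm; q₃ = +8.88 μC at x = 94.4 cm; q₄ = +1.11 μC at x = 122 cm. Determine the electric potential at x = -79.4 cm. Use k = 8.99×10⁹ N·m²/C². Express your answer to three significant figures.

1.46×10⁵ V

Electric potential is a scalar, so the contributions from each charge add algebraically: V = Σ kqᵢ/rᵢ.
Distances from the field point to each charge: r₁ = 2.04 m, r₂ = 1.26 m, r₃ = 1.74 m, r₄ = 2.01 m.
V = k[(6.28×10⁻⁶)/(2.04) + (9.45×10⁻⁶)/(1.26) + (8.88×10⁻⁶)/(1.74) + (1.11×10⁻⁶)/(2.01)] = 1.46×10⁵ V.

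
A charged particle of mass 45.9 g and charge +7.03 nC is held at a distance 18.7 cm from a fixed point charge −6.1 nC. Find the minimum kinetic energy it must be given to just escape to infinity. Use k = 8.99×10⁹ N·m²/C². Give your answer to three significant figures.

2.06×10⁻⁶ J

To just escape, total mechanical energy must reach zero at infinity: ½mv²_min + U = 0, so ½mv²_min = −U = |kQq|/r.
|U| = |kQq|/r = (8.99×10⁹ N·m²/C²)(6.10×10⁻⁹)(7.03×10⁻⁹)/(0.187) = 2.06×10⁻⁶ J.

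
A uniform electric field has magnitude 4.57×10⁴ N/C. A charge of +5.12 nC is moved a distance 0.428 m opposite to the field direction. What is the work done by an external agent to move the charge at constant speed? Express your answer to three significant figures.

1.00×10⁻⁴ J

The potential change for a displacement 0.428 m opposite to the field direction is ΔV = +Ed = 1.96×10⁴ V.
W_ext = qΔV = 1.00×10⁻⁴ J.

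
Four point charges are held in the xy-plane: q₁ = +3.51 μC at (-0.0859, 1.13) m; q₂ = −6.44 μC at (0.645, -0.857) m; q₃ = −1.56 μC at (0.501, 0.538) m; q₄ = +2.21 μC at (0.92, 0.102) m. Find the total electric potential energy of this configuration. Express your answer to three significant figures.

The work to assemble the configuration equals its total potential energy, U = Σ kqᵢqⱼ/rᵢⱼ over all pairs.
Pair separations: r₁₂ = 2.12 m, r₁₃ = 0.834 m, r₁₄ = 1.44 m, r₂₃ = 1.40 m, r₂₄ = 0.998 m, r₃₄ = 0.605 m.
Summing all 6 pair terms gives U = -0.222 J.

-0.222 J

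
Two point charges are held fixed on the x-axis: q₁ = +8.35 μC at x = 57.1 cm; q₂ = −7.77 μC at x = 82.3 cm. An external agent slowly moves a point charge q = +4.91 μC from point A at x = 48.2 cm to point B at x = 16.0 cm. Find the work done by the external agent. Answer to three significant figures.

For quasistatic motion the external work equals the change in potential energy: W_ext = qΔV = q(V_B − V_A).
At A: distances to the source charges are 0.0890 m, 0.341 m; V_A = Σ kqᵢ/rᵢ = 6.39×10⁵ V.
At B: distances to the source charges are 0.411 m, 0.663 m; V_B = Σ kqᵢ/rᵢ = 7.73×10⁴ V.
ΔV = V_B − V_A = -5.61×10⁵ V.
W_ext = qΔV = (4.91×10⁻⁶ C)(-5.61×10⁵ V) = -2.76 J.

-2.76 J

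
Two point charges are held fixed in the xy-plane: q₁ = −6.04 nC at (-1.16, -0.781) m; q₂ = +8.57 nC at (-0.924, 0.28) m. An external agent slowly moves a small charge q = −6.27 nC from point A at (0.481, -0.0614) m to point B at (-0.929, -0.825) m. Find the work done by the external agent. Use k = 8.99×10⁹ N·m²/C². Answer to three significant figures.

1.15×10⁻⁶ J

For quasistatic motion the external work equals the change in potential energy: W_ext = qΔV = q(V_B − V_A).
At A: distances to the source charges are 1.79 m, 1.45 m; V_A = Σ kqᵢ/rᵢ = 23.0 V.
At B: distances to the source charges are 0.235 m, 1.11 m; V_B = Σ kqᵢ/rᵢ = -161 V.
ΔV = V_B − V_A = -184 V.
W_ext = qΔV = (-6.27×10⁻⁹ C)(-184 V) = 1.15×10⁻⁶ J.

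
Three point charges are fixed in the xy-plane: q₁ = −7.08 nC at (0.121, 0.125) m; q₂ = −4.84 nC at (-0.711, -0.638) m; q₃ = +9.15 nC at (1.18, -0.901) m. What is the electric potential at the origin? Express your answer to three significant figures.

The total potential is the scalar sum of each charge's contribution, V = Σ kqᵢ/rᵢ.
Distances from the field point to each charge: r₁ = 0.174 m, r₂ = 0.955 m, r₃ = 1.48 m.
V = k[(-7.08×10⁻⁹)/(0.174) + (-4.84×10⁻⁹)/(0.955) + (9.15×10⁻⁹)/(1.48)] = -356 V.

-356 V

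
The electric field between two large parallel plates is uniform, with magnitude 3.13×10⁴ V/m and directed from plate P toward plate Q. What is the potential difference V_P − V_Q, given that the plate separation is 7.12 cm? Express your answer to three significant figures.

In a uniform field, potential decreases in the direction of E: ΔV = −E·d for a displacement d parallel to E.
Going from Q to P is a displacement of 7.12 cm opposite to the field, so V_P − V_Q = +Ed = 2230 V.

2230 V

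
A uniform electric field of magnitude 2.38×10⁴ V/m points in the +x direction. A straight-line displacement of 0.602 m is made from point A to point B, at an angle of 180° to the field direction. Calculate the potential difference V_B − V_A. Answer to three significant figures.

1.43×10⁴ V

Only the component of displacement along E changes the potential: ΔV = −E·d·cosθ.
ΔV = −(2.38×10⁴ V/m)(0.602 m)cos180° = 1.43×10⁴ V.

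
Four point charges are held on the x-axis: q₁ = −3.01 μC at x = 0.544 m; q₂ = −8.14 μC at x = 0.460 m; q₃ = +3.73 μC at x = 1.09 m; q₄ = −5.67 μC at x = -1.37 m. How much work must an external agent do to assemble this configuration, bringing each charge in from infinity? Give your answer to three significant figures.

The assembly work is the sum of pairwise potential energies, U = Σ_{i<j} kqᵢqⱼ/rᵢⱼ.
Pair separations: r₁₂ = 0.0840 m, r₁₃ = 0.546 m, r₁₄ = 1.91 m, r₂₃ = 0.630 m, r₂₄ = 1.83 m, r₃₄ = 2.46 m.
Summing all 6 pair terms gives U = 2.23 J.

2.23 J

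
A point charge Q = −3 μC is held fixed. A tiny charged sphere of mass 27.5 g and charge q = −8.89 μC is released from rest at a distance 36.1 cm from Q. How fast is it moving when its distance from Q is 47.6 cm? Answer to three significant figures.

Only the electrostatic force acts, so mechanical energy is conserved: ½mv² = U₁ − U₂ = kQq(1/r₁ − 1/r₂).
U₁ − U₂ = (8.99×10⁹ N·m²/C²)(-3.00×10⁻⁶ C)(-8.89×10⁻⁶ C)(1/0.361 − 1/0.476) = 0.160 J.
v = √(2·0.160/0.0275) = 3.42 m/s.

3.42 m/s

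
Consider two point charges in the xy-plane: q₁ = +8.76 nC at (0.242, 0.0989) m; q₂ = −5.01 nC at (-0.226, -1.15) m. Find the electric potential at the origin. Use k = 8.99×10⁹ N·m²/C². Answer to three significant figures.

Electric potential is a scalar, so the contributions from each charge add algebraically: V = Σ kqᵢ/rᵢ.
Distances from the field point to each charge: r₁ = 0.261 m, r₂ = 1.17 m.
V = k[(8.76×10⁻⁹)/(0.261) + (-5.01×10⁻⁹)/(1.17)] = 263 V.

263 V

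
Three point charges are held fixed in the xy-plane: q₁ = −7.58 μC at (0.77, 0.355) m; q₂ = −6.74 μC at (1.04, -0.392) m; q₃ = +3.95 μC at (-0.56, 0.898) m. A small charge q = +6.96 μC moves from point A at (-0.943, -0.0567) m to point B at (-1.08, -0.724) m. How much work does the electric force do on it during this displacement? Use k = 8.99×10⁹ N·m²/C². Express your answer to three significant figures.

0.0343 J

The work done by the electric force is W_field = −ΔU = −q(V_B − V_A) = q(V_A − V_B).
At A: distances to the source charges are 1.76 m, 2.01 m, 1.03 m; V_A = Σ kqᵢ/rᵢ = -3.43×10⁴ V.
At B: distances to the source charges are 2.14 m, 2.15 m, 1.70 m; V_B = Σ kqᵢ/rᵢ = -3.92×10⁴ V.
ΔV = V_B − V_A = -4920 V.
W_field = −qΔV = −(6.96×10⁻⁶ C)(-4920 V) = 0.0343 J.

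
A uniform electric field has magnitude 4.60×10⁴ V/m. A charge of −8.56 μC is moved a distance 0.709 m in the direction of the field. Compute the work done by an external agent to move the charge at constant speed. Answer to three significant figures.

The potential change for a displacement 0.709 m in the direction of the field is ΔV = −Ed = -3.26×10⁴ V.
W_ext = qΔV = 0.279 J.

0.279 J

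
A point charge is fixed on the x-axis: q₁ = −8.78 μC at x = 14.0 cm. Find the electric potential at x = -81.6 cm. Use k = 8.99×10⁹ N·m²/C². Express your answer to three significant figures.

The total potential is the scalar sum of each charge's contribution, V = Σ kqᵢ/rᵢ.
V = k[(-8.78×10⁻⁶)/(0.956)] = -8.26×10⁴ V.

-8.26×10⁴ V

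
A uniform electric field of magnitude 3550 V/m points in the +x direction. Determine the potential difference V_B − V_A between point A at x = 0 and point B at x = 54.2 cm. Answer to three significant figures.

In a uniform field, potential decreases in the direction of E: V_B − V_A = −E·Δx.
V_B − V_A = −(3550 V/m)(0.542 m) = -1920 V.

-1920 V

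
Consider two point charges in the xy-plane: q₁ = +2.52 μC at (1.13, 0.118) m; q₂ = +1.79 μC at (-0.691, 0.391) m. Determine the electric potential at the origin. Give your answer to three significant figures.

4.02×10⁴ V

The total potential is the scalar sum of each charge's contribution, V = Σ kqᵢ/rᵢ.
Distances from the field point to each charge: r₁ = 1.14 m, r₂ = 0.794 m.
V = k[(2.52×10⁻⁶)/(1.14) + (1.79×10⁻⁶)/(0.794)] = 4.02×10⁴ V.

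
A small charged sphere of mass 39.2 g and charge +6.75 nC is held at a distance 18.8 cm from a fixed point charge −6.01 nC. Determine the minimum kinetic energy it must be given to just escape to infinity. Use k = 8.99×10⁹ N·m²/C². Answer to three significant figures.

To just escape, total mechanical energy must reach zero at infinity: ½mv²_min + U = 0, so ½mv²_min = −U = |kQq|/r.
|U| = |kQq|/r = (8.99×10⁹ N·m²/C²)(6.01×10⁻⁹)(6.75×10⁻⁹)/(0.188) = 1.94×10⁻⁶ J.

1.94×10⁻⁶ J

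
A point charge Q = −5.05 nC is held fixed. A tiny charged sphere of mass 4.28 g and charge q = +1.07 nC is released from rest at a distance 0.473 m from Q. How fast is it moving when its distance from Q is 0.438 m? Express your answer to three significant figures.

Only the electrostatic force acts, so mechanical energy is conserved: ½mv² = U₁ − U₂ = kQq(1/r₁ − 1/r₂).
U₁ − U₂ = (8.99×10⁹ N·m²/C²)(-5.05×10⁻⁹ C)(1.07×10⁻⁹ C)(1/0.473 − 1/0.438) = 8.21×10⁻⁹ J.
v = √(2·8.21×10⁻⁹/4.28×10⁻³) = 1.96×10⁻³ m/s.

1.96×10⁻³ m/s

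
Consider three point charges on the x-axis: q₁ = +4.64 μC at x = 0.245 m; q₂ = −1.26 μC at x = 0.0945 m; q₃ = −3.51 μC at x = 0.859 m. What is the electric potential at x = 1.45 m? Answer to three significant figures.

-2.71×10⁴ V

The total potential is the scalar sum of each charge's contribution, V = Σ kqᵢ/rᵢ.
Distances from the field point to each charge: r₁ = 1.21 m, r₂ = 1.36 m, r₃ = 0.591 m.
V = k[(4.64×10⁻⁶)/(1.21) + (-1.26×10⁻⁶)/(1.36) + (-3.51×10⁻⁶)/(0.591)] = -2.71×10⁴ V.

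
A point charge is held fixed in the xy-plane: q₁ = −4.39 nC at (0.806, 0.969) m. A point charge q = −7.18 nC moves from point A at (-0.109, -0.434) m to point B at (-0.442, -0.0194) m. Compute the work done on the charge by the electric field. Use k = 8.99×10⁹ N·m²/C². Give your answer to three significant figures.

The work done by the electric force is W_field = −ΔU = −q(V_B − V_A) = q(V_A − V_B).
At A: distance to the source charge is 1.68 m; V_A = kq₁/r = -23.6 V.
At B: distance to the source charge is 1.59 m; V_B = kq₁/r = -24.8 V.
ΔV = V_B − V_A = -1.23 V.
W_field = −qΔV = −(-7.18×10⁻⁹ C)(-1.23 V) = -8.82×10⁻⁹ J.

-8.82×10⁻⁹ J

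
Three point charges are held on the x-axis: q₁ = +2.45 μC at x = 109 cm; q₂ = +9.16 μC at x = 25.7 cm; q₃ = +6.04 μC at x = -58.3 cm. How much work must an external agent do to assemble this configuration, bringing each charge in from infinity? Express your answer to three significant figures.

0.914 J

The assembly work is the sum of pairwise potential energies, U = Σ_{i<j} kqᵢqⱼ/rᵢⱼ.
Pair separations: r₁₂ = 0.833 m, r₁₃ = 1.67 m, r₂₃ = 0.840 m.
U = (0.242) + (0.0795) + (0.592) = 0.914 J.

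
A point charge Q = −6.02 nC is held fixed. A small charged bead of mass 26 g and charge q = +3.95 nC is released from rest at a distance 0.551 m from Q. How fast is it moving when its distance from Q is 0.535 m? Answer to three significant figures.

Only the electrostatic force acts, so mechanical energy is conserved: ½mv² = U₁ − U₂ = kQq(1/r₁ − 1/r₂).
U₁ − U₂ = (8.99×10⁹ N·m²/C²)(-6.02×10⁻⁹ C)(3.95×10⁻⁹ C)(1/0.551 − 1/0.535) = 1.16×10⁻⁸ J.
v = √(2·1.16×10⁻⁸/0.0260) = 9.45×10⁻⁴ m/s.

9.45×10⁻⁴ m/s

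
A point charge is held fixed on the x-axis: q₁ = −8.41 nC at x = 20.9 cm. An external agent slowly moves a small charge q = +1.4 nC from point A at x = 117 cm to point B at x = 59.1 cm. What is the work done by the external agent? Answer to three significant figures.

-1.67×10⁻⁷ J

For quasistatic motion the external work equals the change in potential energy: W_ext = qΔV = q(V_B − V_A).
At A: distance to the source charge is 0.961 m; V_A = kq₁/r = -78.7 V.
At B: distance to the source charge is 0.382 m; V_B = kq₁/r = -198 V.
ΔV = V_B − V_A = -119 V.
W_ext = qΔV = (1.40×10⁻⁹ C)(-119 V) = -1.67×10⁻⁷ J.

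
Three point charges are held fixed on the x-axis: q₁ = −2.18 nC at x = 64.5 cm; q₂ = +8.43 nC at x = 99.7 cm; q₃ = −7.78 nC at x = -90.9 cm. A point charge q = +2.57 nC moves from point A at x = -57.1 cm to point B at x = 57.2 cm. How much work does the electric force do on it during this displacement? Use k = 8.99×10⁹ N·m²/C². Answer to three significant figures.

The work done by the electric force is W_field = −ΔU = −q(V_B − V_A) = q(V_A − V_B).
At A: distances to the source charges are 1.22 m, 1.57 m, 0.338 m; V_A = Σ kqᵢ/rᵢ = -175 V.
At B: distances to the source charges are 0.0730 m, 0.425 m, 1.48 m; V_B = Σ kqᵢ/rᵢ = -137 V.
ΔV = V_B − V_A = 37.3 V.
W_field = −qΔV = −(2.57×10⁻⁹ C)(37.3 V) = -9.60×10⁻⁸ J.

-9.60×10⁻⁸ J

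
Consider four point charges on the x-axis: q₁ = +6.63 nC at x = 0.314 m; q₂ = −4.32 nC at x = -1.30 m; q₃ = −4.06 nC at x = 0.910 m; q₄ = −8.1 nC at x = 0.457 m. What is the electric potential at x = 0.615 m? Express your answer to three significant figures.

Electric potential is a scalar, so the contributions from each charge add algebraically: V = Σ kqᵢ/rᵢ.
Distances from the field point to each charge: r₁ = 0.301 m, r₂ = 1.92 m, r₃ = 0.295 m, r₄ = 0.158 m.
V = k[(6.63×10⁻⁹)/(0.301) + (-4.32×10⁻⁹)/(1.92) + (-4.06×10⁻⁹)/(0.295) + (-8.10×10⁻⁹)/(0.158)] = -407 V.

-407 V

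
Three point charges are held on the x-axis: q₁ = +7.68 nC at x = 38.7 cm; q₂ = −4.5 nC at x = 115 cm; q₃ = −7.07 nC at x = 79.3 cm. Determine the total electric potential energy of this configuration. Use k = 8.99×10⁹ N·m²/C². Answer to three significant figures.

The assembly work is the sum of pairwise potential energies, U = Σ_{i<j} kqᵢqⱼ/rᵢⱼ.
Pair separations: r₁₂ = 0.763 m, r₁₃ = 0.406 m, r₂₃ = 0.357 m.
U = (-4.07×10⁻⁷) + (-1.20×10⁻⁶) + (8.01×10⁻⁷) = -8.08×10⁻⁷ J.

-8.08×10⁻⁷ J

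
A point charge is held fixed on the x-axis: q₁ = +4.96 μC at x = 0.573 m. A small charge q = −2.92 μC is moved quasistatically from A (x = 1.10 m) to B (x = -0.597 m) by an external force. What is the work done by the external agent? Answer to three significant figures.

For quasistatic motion the external work equals the change in potential energy: W_ext = qΔV = q(V_B − V_A).
At A: distance to the source charge is 0.527 m; V_A = kq₁/r = 8.46×10⁴ V.
At B: distance to the source charge is 1.17 m; V_B = kq₁/r = 3.81×10⁴ V.
ΔV = V_B − V_A = -4.65×10⁴ V.
W_ext = qΔV = (-2.92×10⁻⁶ C)(-4.65×10⁴ V) = 0.136 J.

0.136 J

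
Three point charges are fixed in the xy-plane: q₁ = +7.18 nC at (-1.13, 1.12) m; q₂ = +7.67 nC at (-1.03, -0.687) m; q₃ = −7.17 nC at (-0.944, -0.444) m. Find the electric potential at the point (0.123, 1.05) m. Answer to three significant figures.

49.4 V

Electric potential is a scalar, so the contributions from each charge add algebraically: V = Σ kqᵢ/rᵢ.
Distances from the field point to each charge: r₁ = 1.25 m, r₂ = 2.08 m, r₃ = 1.84 m.
V = k[(7.18×10⁻⁹)/(1.25) + (7.67×10⁻⁹)/(2.08) + (-7.17×10⁻⁹)/(1.84)] = 49.4 V.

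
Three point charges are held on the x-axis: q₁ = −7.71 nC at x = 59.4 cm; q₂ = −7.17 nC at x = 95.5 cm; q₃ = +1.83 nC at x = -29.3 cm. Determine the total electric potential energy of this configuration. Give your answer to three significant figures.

The assembly work is the sum of pairwise potential energies, U = Σ_{i<j} kqᵢqⱼ/rᵢⱼ.
Pair separations: r₁₂ = 0.361 m, r₁₃ = 0.887 m, r₂₃ = 1.25 m.
U = (1.38×10⁻⁶) + (-1.43×10⁻⁷) + (-9.45×10⁻⁸) = 1.14×10⁻⁶ J.

1.14×10⁻⁶ J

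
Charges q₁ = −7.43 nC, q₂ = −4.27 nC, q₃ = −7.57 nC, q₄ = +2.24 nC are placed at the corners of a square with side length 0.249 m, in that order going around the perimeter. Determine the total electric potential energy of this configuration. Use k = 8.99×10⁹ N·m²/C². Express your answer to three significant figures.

The assembly work is the sum of pairwise potential energies, U = Σ_{i<j} kqᵢqⱼ/rᵢⱼ.
The four side pairs have separation 0.249 m and the two diagonal pairs 0.352 m.
Summing all 6 pair terms gives U = 2.29×10⁻⁶ J.

2.29×10⁻⁶ J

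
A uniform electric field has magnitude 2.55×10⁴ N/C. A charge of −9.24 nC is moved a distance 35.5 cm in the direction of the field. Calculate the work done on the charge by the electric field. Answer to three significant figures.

-8.36×10⁻⁵ J

The potential change for a displacement 35.5 cm in the direction of the field is ΔV = −Ed = -9050 V.
W_field = −qΔV = -8.36×10⁻⁵ J.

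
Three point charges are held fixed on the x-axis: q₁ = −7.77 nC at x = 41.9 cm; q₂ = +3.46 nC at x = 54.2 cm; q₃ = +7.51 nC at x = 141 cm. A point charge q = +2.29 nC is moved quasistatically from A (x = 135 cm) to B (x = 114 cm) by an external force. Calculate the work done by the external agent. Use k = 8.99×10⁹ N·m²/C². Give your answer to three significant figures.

For quasistatic motion the external work equals the change in potential energy: W_ext = qΔV = q(V_B − V_A).
At A: distances to the source charges are 0.931 m, 0.808 m, 0.0600 m; V_A = Σ kqᵢ/rᵢ = 1090 V.
At B: distances to the source charges are 0.721 m, 0.598 m, 0.270 m; V_B = Σ kqᵢ/rᵢ = 205 V.
ΔV = V_B − V_A = -884 V.
W_ext = qΔV = (2.29×10⁻⁹ C)(-884 V) = -2.02×10⁻⁶ J.

-2.02×10⁻⁶ J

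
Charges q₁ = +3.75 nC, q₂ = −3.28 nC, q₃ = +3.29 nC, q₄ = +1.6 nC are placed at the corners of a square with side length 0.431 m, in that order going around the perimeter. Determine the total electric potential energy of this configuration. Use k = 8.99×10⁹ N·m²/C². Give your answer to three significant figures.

-1.42×10⁻⁷ J

The assembly work is the sum of pairwise potential energies, U = Σ_{i<j} kqᵢqⱼ/rᵢⱼ.
The four side pairs have separation 0.431 m and the two diagonal pairs 0.610 m.
Summing all 6 pair terms gives U = -1.42×10⁻⁷ J.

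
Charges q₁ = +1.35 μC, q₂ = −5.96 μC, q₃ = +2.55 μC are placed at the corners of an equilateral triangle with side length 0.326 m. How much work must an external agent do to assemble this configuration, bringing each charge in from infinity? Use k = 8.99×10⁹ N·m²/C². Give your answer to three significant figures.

The work to assemble the configuration equals its total potential energy, U = Σ kqᵢqⱼ/rᵢⱼ over all pairs.
All three pair separations equal the side length, 0.326 m.
U = (-0.222) + (0.0949) + (-0.419) = -0.546 J.

-0.546 J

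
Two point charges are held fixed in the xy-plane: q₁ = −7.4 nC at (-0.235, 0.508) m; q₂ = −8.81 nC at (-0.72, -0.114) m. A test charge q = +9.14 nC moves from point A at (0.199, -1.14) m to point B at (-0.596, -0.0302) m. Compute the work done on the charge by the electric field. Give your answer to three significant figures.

The work done by the electric force is W_field = −ΔU = −q(V_B − V_A) = q(V_A − V_B).
At A: distances to the source charges are 1.70 m, 1.38 m; V_A = Σ kqᵢ/rᵢ = -96.5 V.
At B: distances to the source charges are 0.648 m, 0.150 m; V_B = Σ kqᵢ/rᵢ = -632 V.
ΔV = V_B − V_A = -535 V.
W_field = −qΔV = −(9.14×10⁻⁹ C)(-535 V) = 4.89×10⁻⁶ J.

4.89×10⁻⁶ J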